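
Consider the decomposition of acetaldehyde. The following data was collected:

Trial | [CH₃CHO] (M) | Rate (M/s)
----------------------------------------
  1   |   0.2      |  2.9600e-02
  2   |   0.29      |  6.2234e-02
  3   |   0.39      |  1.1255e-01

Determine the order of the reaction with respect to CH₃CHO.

second order (2)

Step 1: Compare trials to find order n where rate₂/rate₁ = ([CH₃CHO]₂/[CH₃CHO]₁)^n
Step 2: rate₂/rate₁ = 6.2234e-02/2.9600e-02 = 2.102
Step 3: [CH₃CHO]₂/[CH₃CHO]₁ = 0.29/0.2 = 1.45
Step 4: n = ln(2.102)/ln(1.45) = 2.00 ≈ 2
Step 5: The reaction is second order in CH₃CHO.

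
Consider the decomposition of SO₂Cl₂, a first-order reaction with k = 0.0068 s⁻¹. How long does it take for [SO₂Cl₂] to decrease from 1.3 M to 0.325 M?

203.9 s

Step 1: For first-order: t = ln([SO₂Cl₂]₀/[SO₂Cl₂])/k
Step 2: t = ln(1.3/0.325)/0.0068
Step 3: t = ln(4)/0.0068
Step 4: t = 1.386/0.0068 = 203.9 s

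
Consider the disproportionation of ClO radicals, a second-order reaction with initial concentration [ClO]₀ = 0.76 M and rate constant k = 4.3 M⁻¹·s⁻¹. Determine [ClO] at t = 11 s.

0.02057 M

Step 1: For a second-order reaction: 1/[ClO] = 1/[ClO]₀ + kt
Step 2: 1/[ClO] = 1/0.76 + 4.3 × 11
Step 3: 1/[ClO] = 1.316 + 47.3 = 48.62
Step 4: [ClO] = 1/48.62 = 0.02057 M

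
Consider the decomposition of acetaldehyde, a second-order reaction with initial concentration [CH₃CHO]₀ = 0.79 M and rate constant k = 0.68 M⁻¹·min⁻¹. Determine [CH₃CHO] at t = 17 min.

0.07797 M

Step 1: For a second-order reaction: 1/[CH₃CHO] = 1/[CH₃CHO]₀ + kt
Step 2: 1/[CH₃CHO] = 1/0.79 + 0.68 × 17
Step 3: 1/[CH₃CHO] = 1.266 + 11.56 = 12.83
Step 4: [CH₃CHO] = 1/12.83 = 0.07797 M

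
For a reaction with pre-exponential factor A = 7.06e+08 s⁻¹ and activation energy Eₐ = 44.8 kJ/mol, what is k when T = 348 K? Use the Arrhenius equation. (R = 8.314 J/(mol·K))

1.33e+02 s⁻¹

Step 1: Use the Arrhenius equation: k = A × exp(-Eₐ/RT)
Step 2: Convert Eₐ to J/mol: 44.8 kJ/mol = 44800 J/mol
Step 3: Calculate the exponent: -Eₐ/(RT) = -44800/(8.314 × 348) = -15.48420
Step 4: k = 7.06e+08 × exp(-15.48420)
Step 5: k = 7.06e+08 × 1.88494e-07 = 1.3308e+02 s⁻¹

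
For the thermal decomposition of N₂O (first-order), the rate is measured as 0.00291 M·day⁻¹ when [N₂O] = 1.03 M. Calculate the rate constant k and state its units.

0.002825 day⁻¹

Step 1: rate = k[N₂O]^1, so k = rate / [N₂O]^1.
Step 2: k = 0.00291 / (1.03)^1 = 0.00291 / 1.03.
Step 3: k = 0.002825 day⁻¹.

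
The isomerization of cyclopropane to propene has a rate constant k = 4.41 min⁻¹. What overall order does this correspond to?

first order (1)

Step 1: The units of k for an nth-order reaction are (concentration)^(1-n)·(time)⁻¹.
Step 2: Here k has units min⁻¹, so the concentration exponent is 0.
Step 3: 1 - n = 0 ⇒ n = 1. The reaction is first order.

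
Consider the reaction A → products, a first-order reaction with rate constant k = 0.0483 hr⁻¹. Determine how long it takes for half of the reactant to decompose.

14.35 hr

Step 1: For a first-order reaction, t₁/₂ = ln(2)/k
Step 2: t₁/₂ = ln(2)/0.0483
Step 3: t₁/₂ = 0.6931/0.0483 = 14.35 hr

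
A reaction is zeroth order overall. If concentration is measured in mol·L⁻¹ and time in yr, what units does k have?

mol·L⁻¹·yr⁻¹

Step 1: For overall order n, rate = k × (concentration)^n.
Step 2: Rate has units mol·L⁻¹·yr⁻¹; concentration term has units (mol·L⁻¹)^0.
Step 3: k = rate / (concentration)^n, so units of k = (mol·L⁻¹)^(1-0)·yr⁻¹ = mol·L⁻¹·yr⁻¹.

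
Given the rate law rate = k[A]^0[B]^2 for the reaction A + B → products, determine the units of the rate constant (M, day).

M⁻¹·day⁻¹

Step 1: Overall order = 0 + 2 = 2.
Step 2: rate has units M·day⁻¹; [A]^0[B]^2 has units M^2.
Step 3: k = rate/([A]^0[B]^2), so units of k = M^(1-2)·day⁻¹ = M⁻¹·day⁻¹.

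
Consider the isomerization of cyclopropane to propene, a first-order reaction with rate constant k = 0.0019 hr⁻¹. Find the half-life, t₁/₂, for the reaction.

364.8 hr

Step 1: For a first-order reaction, t₁/₂ = ln(2)/k
Step 2: t₁/₂ = ln(2)/0.0019
Step 3: t₁/₂ = 0.6931/0.0019 = 364.8 hr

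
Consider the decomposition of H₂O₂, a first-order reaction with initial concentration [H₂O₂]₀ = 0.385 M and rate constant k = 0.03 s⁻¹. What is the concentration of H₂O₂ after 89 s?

0.02666 M

Step 1: For a first-order reaction: [H₂O₂] = [H₂O₂]₀ × e^(-kt)
Step 2: [H₂O₂] = 0.385 × e^(-0.03 × 89)
Step 3: [H₂O₂] = 0.385 × e^(-2.67)
Step 4: [H₂O₂] = 0.385 × 0.0692522 = 0.02666 M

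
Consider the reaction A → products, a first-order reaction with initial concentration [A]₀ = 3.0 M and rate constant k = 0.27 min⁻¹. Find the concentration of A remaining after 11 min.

0.1539 M

Step 1: For a first-order reaction: [A] = [A]₀ × e^(-kt)
Step 2: [A] = 3.0 × e^(-0.27 × 11)
Step 3: [A] = 3.0 × e^(-2.97)
Step 4: [A] = 3.0 × 0.0513033 = 0.1539 M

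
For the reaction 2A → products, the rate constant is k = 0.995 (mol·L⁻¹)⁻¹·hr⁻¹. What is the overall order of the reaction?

second order (2)

Step 1: The units of k for an nth-order reaction are (concentration)^(1-n)·(time)⁻¹.
Step 2: Here k has units (mol·L⁻¹)⁻¹·hr⁻¹, so the concentration exponent is -1.
Step 3: 1 - n = -1 ⇒ n = 2. The reaction is second order.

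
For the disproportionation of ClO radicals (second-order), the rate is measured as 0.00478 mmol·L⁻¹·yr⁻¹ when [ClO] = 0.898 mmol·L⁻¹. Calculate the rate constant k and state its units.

0.005928 (mmol·L⁻¹)⁻¹·yr⁻¹

Step 1: rate = k[ClO]^2, so k = rate / [ClO]^2.
Step 2: k = 0.00478 / (0.898)^2 = 0.00478 / 0.8064.
Step 3: k = 0.005928 (mmol·L⁻¹)⁻¹·yr⁻¹.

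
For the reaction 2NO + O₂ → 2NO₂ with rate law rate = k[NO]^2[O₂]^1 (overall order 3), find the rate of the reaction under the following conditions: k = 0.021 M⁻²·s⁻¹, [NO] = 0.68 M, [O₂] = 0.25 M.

0.002428 M/s

Step 1: The rate law is rate = k[NO]^2[O₂]^1, overall order = 2+1 = 3
Step 2: Substitute values: rate = 0.021 × (0.68)^2 × (0.25)^1
Step 3: rate = 0.021 × 0.4624 × 0.25 = 0.0024276 M/s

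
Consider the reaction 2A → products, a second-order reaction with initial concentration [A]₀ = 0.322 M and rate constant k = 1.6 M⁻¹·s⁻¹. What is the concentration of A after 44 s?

0.0136 M

Step 1: For a second-order reaction: 1/[A] = 1/[A]₀ + kt
Step 2: 1/[A] = 1/0.322 + 1.6 × 44
Step 3: 1/[A] = 3.106 + 70.4 = 73.51
Step 4: [A] = 1/73.51 = 0.0136 M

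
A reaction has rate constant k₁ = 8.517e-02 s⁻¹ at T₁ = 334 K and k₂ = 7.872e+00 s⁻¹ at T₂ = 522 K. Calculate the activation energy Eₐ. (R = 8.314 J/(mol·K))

34.9 kJ/mol

Step 1: Use the two-temperature Arrhenius form: ln(k₂/k₁) = -Eₐ/R × (1/T₂ - 1/T₁)
Step 2: ln(k₂/k₁) = ln(7.872e+00/8.517e-02) = ln(92.4269) = 4.52642
Step 3: 1/T₂ - 1/T₁ = 1/522 - 1/334 = -1.078303e-03 K⁻¹
Step 4: Eₐ = -R × ln(k₂/k₁) / (1/T₂ - 1/T₁) = -8.314 × 4.52642 / -1.078303e-03
Step 5: Eₐ = 3.4900e+04 J/mol = 34.9 kJ/mol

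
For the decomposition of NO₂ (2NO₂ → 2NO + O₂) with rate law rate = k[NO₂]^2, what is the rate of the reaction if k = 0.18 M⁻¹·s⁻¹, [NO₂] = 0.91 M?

0.1491 M/s

Step 1: Identify the rate law: rate = k[NO₂]^2
Step 2: Substitute values: rate = 0.18 × (0.91)^2
Step 3: Calculate: rate = 0.18 × 0.8281 = 0.149058 M/s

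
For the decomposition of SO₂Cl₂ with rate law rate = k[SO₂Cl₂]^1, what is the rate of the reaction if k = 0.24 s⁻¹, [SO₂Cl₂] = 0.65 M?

0.156 M/s

Step 1: Identify the rate law: rate = k[SO₂Cl₂]^1
Step 2: Substitute values: rate = 0.24 × (0.65)^1
Step 3: Calculate: rate = 0.24 × 0.65 = 0.156 M/s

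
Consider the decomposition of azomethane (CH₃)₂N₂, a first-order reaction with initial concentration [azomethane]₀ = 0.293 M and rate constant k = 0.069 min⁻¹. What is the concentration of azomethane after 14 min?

0.1115 M

Step 1: For a first-order reaction: [azomethane] = [azomethane]₀ × e^(-kt)
Step 2: [azomethane] = 0.293 × e^(-0.069 × 14)
Step 3: [azomethane] = 0.293 × e^(-0.966)
Step 4: [azomethane] = 0.293 × 0.380602 = 0.1115 M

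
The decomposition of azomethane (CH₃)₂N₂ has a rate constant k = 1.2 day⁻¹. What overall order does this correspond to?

first order (1)

Step 1: The units of k for an nth-order reaction are (concentration)^(1-n)·(time)⁻¹.
Step 2: Here k has units day⁻¹, so the concentration exponent is 0.
Step 3: 1 - n = 0 ⇒ n = 1. The reaction is first order.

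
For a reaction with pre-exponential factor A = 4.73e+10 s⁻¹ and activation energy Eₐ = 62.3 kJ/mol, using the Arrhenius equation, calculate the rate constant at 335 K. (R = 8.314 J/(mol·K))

9.13e+00 s⁻¹

Step 1: Use the Arrhenius equation: k = A × exp(-Eₐ/RT)
Step 2: Convert Eₐ to J/mol: 62.3 kJ/mol = 62300 J/mol
Step 3: Calculate the exponent: -Eₐ/(RT) = -62300/(8.314 × 335) = -22.36831
Step 4: k = 4.73e+10 × exp(-22.36831)
Step 5: k = 4.73e+10 × 1.93004e-10 = 9.1291e+00 s⁻¹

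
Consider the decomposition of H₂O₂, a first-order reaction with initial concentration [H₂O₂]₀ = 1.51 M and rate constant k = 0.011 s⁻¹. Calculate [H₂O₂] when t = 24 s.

1.16 M

Step 1: For a first-order reaction: [H₂O₂] = [H₂O₂]₀ × e^(-kt)
Step 2: [H₂O₂] = 1.51 × e^(-0.011 × 24)
Step 3: [H₂O₂] = 1.51 × e^(-0.264)
Step 4: [H₂O₂] = 1.51 × 0.767974 = 1.16 M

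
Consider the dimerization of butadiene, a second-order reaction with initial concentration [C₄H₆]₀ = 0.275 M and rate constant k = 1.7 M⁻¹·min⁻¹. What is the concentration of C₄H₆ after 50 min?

0.01128 M

Step 1: For a second-order reaction: 1/[C₄H₆] = 1/[C₄H₆]₀ + kt
Step 2: 1/[C₄H₆] = 1/0.275 + 1.7 × 50
Step 3: 1/[C₄H₆] = 3.636 + 85 = 88.64
Step 4: [C₄H₆] = 1/88.64 = 0.01128 M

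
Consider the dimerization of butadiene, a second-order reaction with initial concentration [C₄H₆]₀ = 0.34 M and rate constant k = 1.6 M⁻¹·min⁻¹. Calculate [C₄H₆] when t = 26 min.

0.02245 M

Step 1: For a second-order reaction: 1/[C₄H₆] = 1/[C₄H₆]₀ + kt
Step 2: 1/[C₄H₆] = 1/0.34 + 1.6 × 26
Step 3: 1/[C₄H₆] = 2.941 + 41.6 = 44.54
Step 4: [C₄H₆] = 1/44.54 = 0.02245 M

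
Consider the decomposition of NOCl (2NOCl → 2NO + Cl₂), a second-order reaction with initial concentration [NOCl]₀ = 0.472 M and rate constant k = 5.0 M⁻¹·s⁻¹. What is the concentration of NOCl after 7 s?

0.02694 M

Step 1: For a second-order reaction: 1/[NOCl] = 1/[NOCl]₀ + kt
Step 2: 1/[NOCl] = 1/0.472 + 5.0 × 7
Step 3: 1/[NOCl] = 2.119 + 35 = 37.12
Step 4: [NOCl] = 1/37.12 = 0.02694 M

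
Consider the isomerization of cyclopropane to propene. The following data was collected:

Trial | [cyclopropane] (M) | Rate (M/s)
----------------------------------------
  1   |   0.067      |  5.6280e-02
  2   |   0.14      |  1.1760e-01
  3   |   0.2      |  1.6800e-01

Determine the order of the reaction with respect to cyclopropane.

first order (1)

Step 1: Compare trials to find order n where rate₂/rate₁ = ([cyclopropane]₂/[cyclopropane]₁)^n
Step 2: rate₂/rate₁ = 1.1760e-01/5.6280e-02 = 2.09
Step 3: [cyclopropane]₂/[cyclopropane]₁ = 0.14/0.067 = 2.09
Step 4: n = ln(2.09)/ln(2.09) = 1.00 ≈ 1
Step 5: The reaction is first order in cyclopropane.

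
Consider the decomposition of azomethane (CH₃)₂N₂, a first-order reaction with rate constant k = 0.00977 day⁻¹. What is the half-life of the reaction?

70.95 day

Step 1: For a first-order reaction, t₁/₂ = ln(2)/k
Step 2: t₁/₂ = ln(2)/0.00977
Step 3: t₁/₂ = 0.6931/0.00977 = 70.95 day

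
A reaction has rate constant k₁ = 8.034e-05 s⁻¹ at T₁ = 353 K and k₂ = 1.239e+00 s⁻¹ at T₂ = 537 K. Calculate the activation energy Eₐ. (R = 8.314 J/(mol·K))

82.6 kJ/mol

Step 1: Use the two-temperature Arrhenius form: ln(k₂/k₁) = -Eₐ/R × (1/T₂ - 1/T₁)
Step 2: ln(k₂/k₁) = ln(1.239e+00/8.034e-05) = ln(15422) = 9.64355
Step 3: 1/T₂ - 1/T₁ = 1/537 - 1/353 = -9.706638e-04 K⁻¹
Step 4: Eₐ = -R × ln(k₂/k₁) / (1/T₂ - 1/T₁) = -8.314 × 9.64355 / -9.706638e-04
Step 5: Eₐ = 8.2600e+04 J/mol = 82.6 kJ/mol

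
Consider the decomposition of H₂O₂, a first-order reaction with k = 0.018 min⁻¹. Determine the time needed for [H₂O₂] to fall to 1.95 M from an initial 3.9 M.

38.51 min

Step 1: For first-order: t = ln([H₂O₂]₀/[H₂O₂])/k
Step 2: t = ln(3.9/1.95)/0.018
Step 3: t = ln(2)/0.018
Step 4: t = 0.6931/0.018 = 38.51 min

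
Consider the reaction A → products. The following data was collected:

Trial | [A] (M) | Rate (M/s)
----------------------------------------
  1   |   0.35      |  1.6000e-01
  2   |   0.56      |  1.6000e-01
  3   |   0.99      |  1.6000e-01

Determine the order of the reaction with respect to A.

zeroth order (0)

Step 1: Compare trials - when concentration changes, rate stays constant.
Step 2: rate₂/rate₁ = 1.6000e-01/1.6000e-01 = 1
Step 3: [A]₂/[A]₁ = 0.56/0.35 = 1.6
Step 4: Since rate ratio ≈ (conc ratio)^0, the reaction is zeroth order.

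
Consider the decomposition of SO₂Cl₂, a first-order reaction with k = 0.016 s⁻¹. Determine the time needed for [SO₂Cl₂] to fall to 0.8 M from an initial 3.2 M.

86.64 s

Step 1: For first-order: t = ln([SO₂Cl₂]₀/[SO₂Cl₂])/k
Step 2: t = ln(3.2/0.8)/0.016
Step 3: t = ln(4)/0.016
Step 4: t = 1.386/0.016 = 86.64 s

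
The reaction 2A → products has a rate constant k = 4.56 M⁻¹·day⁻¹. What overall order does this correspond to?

second order (2)

Step 1: The units of k for an nth-order reaction are (concentration)^(1-n)·(time)⁻¹.
Step 2: Here k has units M⁻¹·day⁻¹, so the concentration exponent is -1.
Step 3: 1 - n = -1 ⇒ n = 2. The reaction is second order.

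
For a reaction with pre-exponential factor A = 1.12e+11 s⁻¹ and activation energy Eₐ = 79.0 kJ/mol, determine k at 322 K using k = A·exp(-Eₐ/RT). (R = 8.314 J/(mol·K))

1.71e-02 s⁻¹

Step 1: Use the Arrhenius equation: k = A × exp(-Eₐ/RT)
Step 2: Convert Eₐ to J/mol: 79.0 kJ/mol = 79000 J/mol
Step 3: Calculate the exponent: -Eₐ/(RT) = -79000/(8.314 × 322) = -29.50946
Step 4: k = 1.12e+11 × exp(-29.50946)
Step 5: k = 1.12e+11 × 1.52829e-13 = 1.7117e-02 s⁻¹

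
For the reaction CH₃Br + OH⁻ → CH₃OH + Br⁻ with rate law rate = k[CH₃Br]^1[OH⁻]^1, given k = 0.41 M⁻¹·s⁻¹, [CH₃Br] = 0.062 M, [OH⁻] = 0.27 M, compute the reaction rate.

0.006863 M/s

Step 1: The rate law is rate = k[CH₃Br]^1[OH⁻]^1
Step 2: Substitute: rate = 0.41 × (0.062)^1 × (0.27)^1
Step 3: rate = 0.41 × 0.062 × 0.27 = 0.0068634 M/s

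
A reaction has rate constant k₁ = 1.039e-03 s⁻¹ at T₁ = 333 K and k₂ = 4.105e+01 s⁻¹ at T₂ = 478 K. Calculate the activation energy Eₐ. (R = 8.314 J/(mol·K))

96.6 kJ/mol

Step 1: Use the two-temperature Arrhenius form: ln(k₂/k₁) = -Eₐ/R × (1/T₂ - 1/T₁)
Step 2: ln(k₂/k₁) = ln(4.105e+01/1.039e-03) = ln(39509.1) = 10.5843
Step 3: 1/T₂ - 1/T₁ = 1/478 - 1/333 = -9.109528e-04 K⁻¹
Step 4: Eₐ = -R × ln(k₂/k₁) / (1/T₂ - 1/T₁) = -8.314 × 10.5843 / -9.109528e-04
Step 5: Eₐ = 9.6600e+04 J/mol = 96.6 kJ/mol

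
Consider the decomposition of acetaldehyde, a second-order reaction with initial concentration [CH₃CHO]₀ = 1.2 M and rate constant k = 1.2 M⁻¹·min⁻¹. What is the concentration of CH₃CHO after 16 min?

0.04992 M

Step 1: For a second-order reaction: 1/[CH₃CHO] = 1/[CH₃CHO]₀ + kt
Step 2: 1/[CH₃CHO] = 1/1.2 + 1.2 × 16
Step 3: 1/[CH₃CHO] = 0.8333 + 19.2 = 20.03
Step 4: [CH₃CHO] = 1/20.03 = 0.04992 M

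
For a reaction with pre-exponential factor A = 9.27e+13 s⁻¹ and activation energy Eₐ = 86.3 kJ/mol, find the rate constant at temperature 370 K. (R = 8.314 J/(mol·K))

6.07e+01 s⁻¹

Step 1: Use the Arrhenius equation: k = A × exp(-Eₐ/RT)
Step 2: Convert Eₐ to J/mol: 86.3 kJ/mol = 86300 J/mol
Step 3: Calculate the exponent: -Eₐ/(RT) = -86300/(8.314 × 370) = -28.05428
Step 4: k = 9.27e+13 × exp(-28.05428)
Step 5: k = 9.27e+13 × 6.54909e-13 = 6.0710e+01 s⁻¹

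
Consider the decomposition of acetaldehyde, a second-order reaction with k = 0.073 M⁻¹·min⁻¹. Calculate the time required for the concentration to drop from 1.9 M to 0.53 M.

18.64 min

Step 1: For second-order: t = (1/[CH₃CHO] - 1/[CH₃CHO]₀)/k
Step 2: t = (1/0.53 - 1/1.9)/0.073
Step 3: t = (1.887 - 0.5263)/0.073
Step 4: t = 1.36/0.073 = 18.64 min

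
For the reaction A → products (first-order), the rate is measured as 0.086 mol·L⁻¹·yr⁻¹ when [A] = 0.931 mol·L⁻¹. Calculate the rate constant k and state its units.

0.09237 yr⁻¹

Step 1: rate = k[A]^1, so k = rate / [A]^1.
Step 2: k = 0.086 / (0.931)^1 = 0.086 / 0.931.
Step 3: k = 0.09237 yr⁻¹.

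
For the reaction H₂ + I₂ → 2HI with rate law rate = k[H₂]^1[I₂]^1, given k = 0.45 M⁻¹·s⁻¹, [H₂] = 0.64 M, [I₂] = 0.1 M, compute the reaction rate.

0.0288 M/s

Step 1: The rate law is rate = k[H₂]^1[I₂]^1
Step 2: Substitute: rate = 0.45 × (0.64)^1 × (0.1)^1
Step 3: rate = 0.45 × 0.64 × 0.1 = 0.0288 M/s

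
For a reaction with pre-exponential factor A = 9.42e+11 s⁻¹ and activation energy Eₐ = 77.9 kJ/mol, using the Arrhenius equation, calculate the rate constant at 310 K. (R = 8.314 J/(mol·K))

7.04e-02 s⁻¹

Step 1: Use the Arrhenius equation: k = A × exp(-Eₐ/RT)
Step 2: Convert Eₐ to J/mol: 77.9 kJ/mol = 77900 J/mol
Step 3: Calculate the exponent: -Eₐ/(RT) = -77900/(8.314 × 310) = -30.22496
Step 4: k = 9.42e+11 × exp(-30.22496)
Step 5: k = 9.42e+11 × 7.47251e-14 = 7.0391e-02 s⁻¹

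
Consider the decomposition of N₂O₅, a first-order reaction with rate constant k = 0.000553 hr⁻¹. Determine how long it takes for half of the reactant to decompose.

1253 hr

Step 1: For a first-order reaction, t₁/₂ = ln(2)/k
Step 2: t₁/₂ = ln(2)/0.000553
Step 3: t₁/₂ = 0.6931/0.000553 = 1253 hr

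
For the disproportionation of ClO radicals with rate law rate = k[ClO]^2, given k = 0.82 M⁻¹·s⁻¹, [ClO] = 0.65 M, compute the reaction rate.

0.3465 M/s

Step 1: Identify the rate law: rate = k[ClO]^2
Step 2: Substitute values: rate = 0.82 × (0.65)^2
Step 3: Calculate: rate = 0.82 × 0.4225 = 0.34645 M/s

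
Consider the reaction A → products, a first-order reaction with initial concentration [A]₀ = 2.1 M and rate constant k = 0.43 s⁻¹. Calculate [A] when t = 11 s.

0.01854 M

Step 1: For a first-order reaction: [A] = [A]₀ × e^(-kt)
Step 2: [A] = 2.1 × e^(-0.43 × 11)
Step 3: [A] = 2.1 × e^(-4.73)
Step 4: [A] = 2.1 × 0.00882647 = 0.01854 M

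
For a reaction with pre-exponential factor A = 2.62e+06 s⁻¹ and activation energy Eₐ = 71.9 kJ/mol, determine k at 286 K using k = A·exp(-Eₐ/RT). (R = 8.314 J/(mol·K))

1.93e-07 s⁻¹

Step 1: Use the Arrhenius equation: k = A × exp(-Eₐ/RT)
Step 2: Convert Eₐ to J/mol: 71.9 kJ/mol = 71900 J/mol
Step 3: Calculate the exponent: -Eₐ/(RT) = -71900/(8.314 × 286) = -30.23798
Step 4: k = 2.62e+06 × exp(-30.23798)
Step 5: k = 2.62e+06 × 7.37585e-14 = 1.9325e-07 s⁻¹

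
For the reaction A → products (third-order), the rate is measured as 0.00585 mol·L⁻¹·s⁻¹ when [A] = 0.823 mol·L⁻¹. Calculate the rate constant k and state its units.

0.01049 (mol·L⁻¹)⁻²·s⁻¹

Step 1: rate = k[A]^3, so k = rate / [A]^3.
Step 2: k = 0.00585 / (0.823)^3 = 0.00585 / 0.5574.
Step 3: k = 0.01049 (mol·L⁻¹)⁻²·s⁻¹.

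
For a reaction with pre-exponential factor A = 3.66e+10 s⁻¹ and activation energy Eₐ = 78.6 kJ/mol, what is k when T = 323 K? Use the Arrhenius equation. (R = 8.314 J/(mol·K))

7.11e-03 s⁻¹

Step 1: Use the Arrhenius equation: k = A × exp(-Eₐ/RT)
Step 2: Convert Eₐ to J/mol: 78.6 kJ/mol = 78600 J/mol
Step 3: Calculate the exponent: -Eₐ/(RT) = -78600/(8.314 × 323) = -29.26914
Step 4: k = 3.66e+10 × exp(-29.26914)
Step 5: k = 3.66e+10 × 1.94345e-13 = 7.1130e-03 s⁻¹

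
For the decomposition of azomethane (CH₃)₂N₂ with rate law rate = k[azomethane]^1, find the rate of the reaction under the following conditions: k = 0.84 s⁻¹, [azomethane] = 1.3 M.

1.092 M/s

Step 1: Identify the rate law: rate = k[azomethane]^1
Step 2: Substitute values: rate = 0.84 × (1.3)^1
Step 3: Calculate: rate = 0.84 × 1.3 = 1.092 M/s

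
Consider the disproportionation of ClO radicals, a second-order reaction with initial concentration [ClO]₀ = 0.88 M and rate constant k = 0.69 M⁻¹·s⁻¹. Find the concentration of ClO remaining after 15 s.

0.08706 M

Step 1: For a second-order reaction: 1/[ClO] = 1/[ClO]₀ + kt
Step 2: 1/[ClO] = 1/0.88 + 0.69 × 15
Step 3: 1/[ClO] = 1.136 + 10.35 = 11.49
Step 4: [ClO] = 1/11.49 = 0.08706 M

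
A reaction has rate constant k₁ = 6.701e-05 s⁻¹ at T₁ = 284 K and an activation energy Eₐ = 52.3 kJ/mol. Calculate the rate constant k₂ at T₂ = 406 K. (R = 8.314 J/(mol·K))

5.209e-02 s⁻¹

Step 1: Use the two-temperature Arrhenius form: ln(k₂/k₁) = -Eₐ/R × (1/T₂ - 1/T₁)
Step 2: Convert Eₐ to J/mol: 52.3 kJ/mol = 52300 J/mol
Step 3: 1/T₂ - 1/T₁ = 1/406 - 1/284 = -1.058073e-03 K⁻¹
Step 4: ln(k₂/k₁) = -52300/8.314 × -1.058073e-03 = 6.65591
Step 5: k₂ = k₁ × exp(6.65591) = 6.701e-05 × 7.77365e+02 = 5.209e-02 s⁻¹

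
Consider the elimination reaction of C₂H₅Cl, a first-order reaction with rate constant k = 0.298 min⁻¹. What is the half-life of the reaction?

2.326 min

Step 1: For a first-order reaction, t₁/₂ = ln(2)/k
Step 2: t₁/₂ = ln(2)/0.298
Step 3: t₁/₂ = 0.6931/0.298 = 2.326 min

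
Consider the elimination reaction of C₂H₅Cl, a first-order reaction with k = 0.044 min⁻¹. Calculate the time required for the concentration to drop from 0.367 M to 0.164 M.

18.31 min

Step 1: For first-order: t = ln([C₂H₅Cl]₀/[C₂H₅Cl])/k
Step 2: t = ln(0.367/0.164)/0.044
Step 3: t = ln(2.238)/0.044
Step 4: t = 0.8055/0.044 = 18.31 min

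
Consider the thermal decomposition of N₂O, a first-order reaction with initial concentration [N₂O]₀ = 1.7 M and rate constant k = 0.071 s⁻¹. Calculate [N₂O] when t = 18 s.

0.4736 M

Step 1: For a first-order reaction: [N₂O] = [N₂O]₀ × e^(-kt)
Step 2: [N₂O] = 1.7 × e^(-0.071 × 18)
Step 3: [N₂O] = 1.7 × e^(-1.278)
Step 4: [N₂O] = 1.7 × 0.278594 = 0.4736 M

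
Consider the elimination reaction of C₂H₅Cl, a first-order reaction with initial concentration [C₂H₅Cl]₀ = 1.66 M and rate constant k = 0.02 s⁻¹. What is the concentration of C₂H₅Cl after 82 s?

0.322 M

Step 1: For a first-order reaction: [C₂H₅Cl] = [C₂H₅Cl]₀ × e^(-kt)
Step 2: [C₂H₅Cl] = 1.66 × e^(-0.02 × 82)
Step 3: [C₂H₅Cl] = 1.66 × e^(-1.64)
Step 4: [C₂H₅Cl] = 1.66 × 0.19398 = 0.322 M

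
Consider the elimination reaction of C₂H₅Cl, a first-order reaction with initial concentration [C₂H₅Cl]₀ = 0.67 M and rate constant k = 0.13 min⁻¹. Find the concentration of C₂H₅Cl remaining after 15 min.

0.09532 M

Step 1: For a first-order reaction: [C₂H₅Cl] = [C₂H₅Cl]₀ × e^(-kt)
Step 2: [C₂H₅Cl] = 0.67 × e^(-0.13 × 15)
Step 3: [C₂H₅Cl] = 0.67 × e^(-1.95)
Step 4: [C₂H₅Cl] = 0.67 × 0.142274 = 0.09532 M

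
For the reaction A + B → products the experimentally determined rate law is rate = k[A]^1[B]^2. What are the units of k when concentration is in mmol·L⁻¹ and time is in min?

(mmol·L⁻¹)⁻²·min⁻¹

Step 1: Overall order = 1 + 2 = 3.
Step 2: rate has units mmol·L⁻¹·min⁻¹; [A]^1[B]^2 has units (mmol·L⁻¹)^3.
Step 3: k = rate/([A]^1[B]^2), so units of k = (mmol·L⁻¹)^(1-3)·min⁻¹ = (mmol·L⁻¹)⁻²·min⁻¹.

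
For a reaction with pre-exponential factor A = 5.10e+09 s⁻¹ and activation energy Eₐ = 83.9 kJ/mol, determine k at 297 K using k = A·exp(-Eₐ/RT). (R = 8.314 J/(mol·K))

8.94e-06 s⁻¹

Step 1: Use the Arrhenius equation: k = A × exp(-Eₐ/RT)
Step 2: Convert Eₐ to J/mol: 83.9 kJ/mol = 83900 J/mol
Step 3: Calculate the exponent: -Eₐ/(RT) = -83900/(8.314 × 297) = -33.97782
Step 4: k = 5.10e+09 × exp(-33.97782)
Step 5: k = 5.10e+09 × 1.75235e-15 = 8.9370e-06 s⁻¹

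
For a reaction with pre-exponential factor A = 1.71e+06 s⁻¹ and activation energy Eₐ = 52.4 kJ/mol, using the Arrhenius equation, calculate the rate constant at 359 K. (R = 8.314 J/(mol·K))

4.06e-02 s⁻¹

Step 1: Use the Arrhenius equation: k = A × exp(-Eₐ/RT)
Step 2: Convert Eₐ to J/mol: 52.4 kJ/mol = 52400 J/mol
Step 3: Calculate the exponent: -Eₐ/(RT) = -52400/(8.314 × 359) = -17.55605
Step 4: k = 1.71e+06 × exp(-17.55605)
Step 5: k = 1.71e+06 × 2.37413e-08 = 4.0598e-02 s⁻¹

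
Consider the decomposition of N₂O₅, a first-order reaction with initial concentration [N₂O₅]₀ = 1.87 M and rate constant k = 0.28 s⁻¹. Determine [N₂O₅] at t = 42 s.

1.461e-05 M

Step 1: For a first-order reaction: [N₂O₅] = [N₂O₅]₀ × e^(-kt)
Step 2: [N₂O₅] = 1.87 × e^(-0.28 × 42)
Step 3: [N₂O₅] = 1.87 × e^(-11.76)
Step 4: [N₂O₅] = 1.87 × 7.81082e-06 = 1.461e-05 M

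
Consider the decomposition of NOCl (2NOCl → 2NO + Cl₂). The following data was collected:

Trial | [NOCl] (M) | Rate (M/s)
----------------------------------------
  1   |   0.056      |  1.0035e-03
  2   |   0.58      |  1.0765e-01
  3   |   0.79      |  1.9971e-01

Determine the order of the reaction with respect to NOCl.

second order (2)

Step 1: Compare trials to find order n where rate₂/rate₁ = ([NOCl]₂/[NOCl]₁)^n
Step 2: rate₂/rate₁ = 1.0765e-01/1.0035e-03 = 107.3
Step 3: [NOCl]₂/[NOCl]₁ = 0.58/0.056 = 10.36
Step 4: n = ln(107.3)/ln(10.36) = 2.00 ≈ 2
Step 5: The reaction is second order in NOCl.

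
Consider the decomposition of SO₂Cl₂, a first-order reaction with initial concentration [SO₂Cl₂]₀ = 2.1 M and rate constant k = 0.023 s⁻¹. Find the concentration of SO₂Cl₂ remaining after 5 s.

1.872 M

Step 1: For a first-order reaction: [SO₂Cl₂] = [SO₂Cl₂]₀ × e^(-kt)
Step 2: [SO₂Cl₂] = 2.1 × e^(-0.023 × 5)
Step 3: [SO₂Cl₂] = 2.1 × e^(-0.115)
Step 4: [SO₂Cl₂] = 2.1 × 0.891366 = 1.872 M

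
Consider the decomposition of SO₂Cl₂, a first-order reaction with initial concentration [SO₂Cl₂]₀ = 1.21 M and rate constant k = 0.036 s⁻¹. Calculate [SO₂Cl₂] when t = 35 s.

0.3432 M

Step 1: For a first-order reaction: [SO₂Cl₂] = [SO₂Cl₂]₀ × e^(-kt)
Step 2: [SO₂Cl₂] = 1.21 × e^(-0.036 × 35)
Step 3: [SO₂Cl₂] = 1.21 × e^(-1.26)
Step 4: [SO₂Cl₂] = 1.21 × 0.283654 = 0.3432 M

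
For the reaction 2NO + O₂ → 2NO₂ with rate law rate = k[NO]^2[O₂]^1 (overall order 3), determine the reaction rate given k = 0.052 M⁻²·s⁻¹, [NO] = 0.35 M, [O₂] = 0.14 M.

0.0008918 M/s

Step 1: The rate law is rate = k[NO]^2[O₂]^1, overall order = 2+1 = 3
Step 2: Substitute values: rate = 0.052 × (0.35)^2 × (0.14)^1
Step 3: rate = 0.052 × 0.1225 × 0.14 = 0.0008918 M/s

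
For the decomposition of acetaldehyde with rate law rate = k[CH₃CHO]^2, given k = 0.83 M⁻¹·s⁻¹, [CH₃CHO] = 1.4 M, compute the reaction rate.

1.627 M/s

Step 1: Identify the rate law: rate = k[CH₃CHO]^2
Step 2: Substitute values: rate = 0.83 × (1.4)^2
Step 3: Calculate: rate = 0.83 × 1.96 = 1.6268 M/s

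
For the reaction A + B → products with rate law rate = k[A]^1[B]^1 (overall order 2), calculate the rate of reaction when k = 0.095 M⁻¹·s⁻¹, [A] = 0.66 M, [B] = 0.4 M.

0.02508 M/s

Step 1: The rate law is rate = k[A]^1[B]^1, overall order = 1+1 = 2
Step 2: Substitute values: rate = 0.095 × (0.66)^1 × (0.4)^1
Step 3: rate = 0.095 × 0.66 × 0.4 = 0.02508 M/s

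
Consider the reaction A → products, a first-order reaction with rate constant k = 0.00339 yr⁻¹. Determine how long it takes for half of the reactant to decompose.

204.5 yr

Step 1: For a first-order reaction, t₁/₂ = ln(2)/k
Step 2: t₁/₂ = ln(2)/0.00339
Step 3: t₁/₂ = 0.6931/0.00339 = 204.5 yr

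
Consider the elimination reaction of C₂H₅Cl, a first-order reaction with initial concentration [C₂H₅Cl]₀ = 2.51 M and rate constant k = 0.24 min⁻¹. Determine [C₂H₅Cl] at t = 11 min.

0.1791 M

Step 1: For a first-order reaction: [C₂H₅Cl] = [C₂H₅Cl]₀ × e^(-kt)
Step 2: [C₂H₅Cl] = 2.51 × e^(-0.24 × 11)
Step 3: [C₂H₅Cl] = 2.51 × e^(-2.64)
Step 4: [C₂H₅Cl] = 2.51 × 0.0713613 = 0.1791 M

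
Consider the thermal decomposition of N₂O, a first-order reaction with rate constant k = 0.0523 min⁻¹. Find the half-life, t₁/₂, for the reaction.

13.25 min

Step 1: For a first-order reaction, t₁/₂ = ln(2)/k
Step 2: t₁/₂ = ln(2)/0.0523
Step 3: t₁/₂ = 0.6931/0.0523 = 13.25 min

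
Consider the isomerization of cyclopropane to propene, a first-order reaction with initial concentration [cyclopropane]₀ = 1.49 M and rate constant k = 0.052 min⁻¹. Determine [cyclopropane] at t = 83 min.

0.0199 M

Step 1: For a first-order reaction: [cyclopropane] = [cyclopropane]₀ × e^(-kt)
Step 2: [cyclopropane] = 1.49 × e^(-0.052 × 83)
Step 3: [cyclopropane] = 1.49 × e^(-4.316)
Step 4: [cyclopropane] = 1.49 × 0.0133532 = 0.0199 M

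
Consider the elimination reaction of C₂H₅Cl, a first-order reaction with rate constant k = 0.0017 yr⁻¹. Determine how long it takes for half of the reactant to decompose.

407.7 yr

Step 1: For a first-order reaction, t₁/₂ = ln(2)/k
Step 2: t₁/₂ = ln(2)/0.0017
Step 3: t₁/₂ = 0.6931/0.0017 = 407.7 yr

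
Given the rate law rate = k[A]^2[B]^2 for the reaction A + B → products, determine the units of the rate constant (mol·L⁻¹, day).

(mol·L⁻¹)⁻³·day⁻¹

Step 1: Overall order = 2 + 2 = 4.
Step 2: rate has units mol·L⁻¹·day⁻¹; [A]^2[B]^2 has units (mol·L⁻¹)^4.
Step 3: k = rate/([A]^2[B]^2), so units of k = (mol·L⁻¹)^(1-4)·day⁻¹ = (mol·L⁻¹)⁻³·day⁻¹.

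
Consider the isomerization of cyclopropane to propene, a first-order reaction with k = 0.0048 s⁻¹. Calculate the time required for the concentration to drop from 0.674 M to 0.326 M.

151.3 s

Step 1: For first-order: t = ln([cyclopropane]₀/[cyclopropane])/k
Step 2: t = ln(0.674/0.326)/0.0048
Step 3: t = ln(2.067)/0.0048
Step 4: t = 0.7263/0.0048 = 151.3 s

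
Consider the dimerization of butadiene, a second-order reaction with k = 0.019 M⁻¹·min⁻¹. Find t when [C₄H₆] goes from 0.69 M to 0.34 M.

78.52 min

Step 1: For second-order: t = (1/[C₄H₆] - 1/[C₄H₆]₀)/k
Step 2: t = (1/0.34 - 1/0.69)/0.019
Step 3: t = (2.941 - 1.449)/0.019
Step 4: t = 1.492/0.019 = 78.52 min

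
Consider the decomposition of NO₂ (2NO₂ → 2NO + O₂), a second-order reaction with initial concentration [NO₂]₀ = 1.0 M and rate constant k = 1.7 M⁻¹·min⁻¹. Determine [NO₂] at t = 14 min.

0.04032 M

Step 1: For a second-order reaction: 1/[NO₂] = 1/[NO₂]₀ + kt
Step 2: 1/[NO₂] = 1/1.0 + 1.7 × 14
Step 3: 1/[NO₂] = 1 + 23.8 = 24.8
Step 4: [NO₂] = 1/24.8 = 0.04032 M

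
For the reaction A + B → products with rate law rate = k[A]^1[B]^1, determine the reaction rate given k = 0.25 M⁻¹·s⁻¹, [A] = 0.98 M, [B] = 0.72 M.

0.1764 M/s

Step 1: The rate law is rate = k[A]^1[B]^1
Step 2: Substitute: rate = 0.25 × (0.98)^1 × (0.72)^1
Step 3: rate = 0.25 × 0.98 × 0.72 = 0.1764 M/s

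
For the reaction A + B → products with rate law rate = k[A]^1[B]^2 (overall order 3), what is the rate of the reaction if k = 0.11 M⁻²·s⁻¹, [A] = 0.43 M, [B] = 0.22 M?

0.002289 M/s

Step 1: The rate law is rate = k[A]^1[B]^2, overall order = 1+2 = 3
Step 2: Substitute values: rate = 0.11 × (0.43)^1 × (0.22)^2
Step 3: rate = 0.11 × 0.43 × 0.0484 = 0.00228932 M/s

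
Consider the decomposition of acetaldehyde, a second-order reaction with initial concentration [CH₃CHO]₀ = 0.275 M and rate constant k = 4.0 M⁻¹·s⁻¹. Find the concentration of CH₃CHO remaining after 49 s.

0.005009 M

Step 1: For a second-order reaction: 1/[CH₃CHO] = 1/[CH₃CHO]₀ + kt
Step 2: 1/[CH₃CHO] = 1/0.275 + 4.0 × 49
Step 3: 1/[CH₃CHO] = 3.636 + 196 = 199.6
Step 4: [CH₃CHO] = 1/199.6 = 0.005009 M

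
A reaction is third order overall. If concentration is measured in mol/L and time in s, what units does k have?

(mol/L)⁻²·s⁻¹

Step 1: For overall order n, rate = k × (concentration)^n.
Step 2: Rate has units mol/L·s⁻¹; concentration term has units (mol/L)^3.
Step 3: k = rate / (concentration)^n, so units of k = (mol/L)^(1-3)·s⁻¹ = (mol/L)⁻²·s⁻¹.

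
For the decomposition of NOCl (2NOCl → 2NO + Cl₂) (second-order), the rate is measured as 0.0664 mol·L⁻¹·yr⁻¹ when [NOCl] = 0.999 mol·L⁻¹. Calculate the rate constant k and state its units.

0.06653 (mol·L⁻¹)⁻¹·yr⁻¹

Step 1: rate = k[NOCl]^2, so k = rate / [NOCl]^2.
Step 2: k = 0.0664 / (0.999)^2 = 0.0664 / 0.998.
Step 3: k = 0.06653 (mol·L⁻¹)⁻¹·yr⁻¹.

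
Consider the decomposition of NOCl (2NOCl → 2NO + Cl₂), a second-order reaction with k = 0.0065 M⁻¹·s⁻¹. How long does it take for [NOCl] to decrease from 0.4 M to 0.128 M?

817.3 s

Step 1: For second-order: t = (1/[NOCl] - 1/[NOCl]₀)/k
Step 2: t = (1/0.128 - 1/0.4)/0.0065
Step 3: t = (7.812 - 2.5)/0.0065
Step 4: t = 5.312/0.0065 = 817.3 s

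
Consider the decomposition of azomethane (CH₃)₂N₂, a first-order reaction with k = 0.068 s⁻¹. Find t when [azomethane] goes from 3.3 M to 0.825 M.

20.39 s

Step 1: For first-order: t = ln([azomethane]₀/[azomethane])/k
Step 2: t = ln(3.3/0.825)/0.068
Step 3: t = ln(4)/0.068
Step 4: t = 1.386/0.068 = 20.39 s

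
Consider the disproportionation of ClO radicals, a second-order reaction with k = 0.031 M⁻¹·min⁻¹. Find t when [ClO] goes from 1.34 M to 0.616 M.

28.29 min

Step 1: For second-order: t = (1/[ClO] - 1/[ClO]₀)/k
Step 2: t = (1/0.616 - 1/1.34)/0.031
Step 3: t = (1.623 - 0.7463)/0.031
Step 4: t = 0.8771/0.031 = 28.29 min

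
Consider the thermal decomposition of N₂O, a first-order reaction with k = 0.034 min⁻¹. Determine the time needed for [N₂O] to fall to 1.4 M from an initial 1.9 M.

8.982 min

Step 1: For first-order: t = ln([N₂O]₀/[N₂O])/k
Step 2: t = ln(1.9/1.4)/0.034
Step 3: t = ln(1.357)/0.034
Step 4: t = 0.3054/0.034 = 8.982 min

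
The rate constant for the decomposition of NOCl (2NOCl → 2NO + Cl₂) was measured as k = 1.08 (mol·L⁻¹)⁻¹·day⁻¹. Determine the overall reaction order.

second order (2)

Step 1: The units of k for an nth-order reaction are (concentration)^(1-n)·(time)⁻¹.
Step 2: Here k has units (mol·L⁻¹)⁻¹·day⁻¹, so the concentration exponent is -1.
Step 3: 1 - n = -1 ⇒ n = 2. The reaction is second order.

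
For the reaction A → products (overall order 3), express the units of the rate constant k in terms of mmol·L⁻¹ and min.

(mmol·L⁻¹)⁻²·min⁻¹

Step 1: For overall order n, rate = k × (concentration)^n.
Step 2: Rate has units mmol·L⁻¹·min⁻¹; concentration term has units (mmol·L⁻¹)^3.
Step 3: k = rate / (concentration)^n, so units of k = (mmol·L⁻¹)^(1-3)·min⁻¹ = (mmol·L⁻¹)⁻²·min⁻¹.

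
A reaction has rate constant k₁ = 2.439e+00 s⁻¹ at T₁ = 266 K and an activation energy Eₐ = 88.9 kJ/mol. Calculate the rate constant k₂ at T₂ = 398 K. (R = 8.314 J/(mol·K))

1.504e+06 s⁻¹

Step 1: Use the two-temperature Arrhenius form: ln(k₂/k₁) = -Eₐ/R × (1/T₂ - 1/T₁)
Step 2: Convert Eₐ to J/mol: 88.9 kJ/mol = 88900 J/mol
Step 3: 1/T₂ - 1/T₁ = 1/398 - 1/266 = -1.246836e-03 K⁻¹
Step 4: ln(k₂/k₁) = -88900/8.314 × -1.246836e-03 = 13.33218
Step 5: k₂ = k₁ × exp(13.33218) = 2.439e+00 × 6.16726e+05 = 1.504e+06 s⁻¹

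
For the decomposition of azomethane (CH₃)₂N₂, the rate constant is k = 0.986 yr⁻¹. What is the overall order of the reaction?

first order (1)

Step 1: The units of k for an nth-order reaction are (concentration)^(1-n)·(time)⁻¹.
Step 2: Here k has units yr⁻¹, so the concentration exponent is 0.
Step 3: 1 - n = 0 ⇒ n = 1. The reaction is first order.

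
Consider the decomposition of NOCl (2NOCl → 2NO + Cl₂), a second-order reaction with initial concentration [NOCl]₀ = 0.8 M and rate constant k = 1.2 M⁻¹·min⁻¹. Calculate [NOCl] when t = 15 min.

0.05195 M

Step 1: For a second-order reaction: 1/[NOCl] = 1/[NOCl]₀ + kt
Step 2: 1/[NOCl] = 1/0.8 + 1.2 × 15
Step 3: 1/[NOCl] = 1.25 + 18 = 19.25
Step 4: [NOCl] = 1/19.25 = 0.05195 M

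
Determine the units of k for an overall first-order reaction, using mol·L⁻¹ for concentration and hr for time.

hr⁻¹

Step 1: For overall order n, rate = k × (concentration)^n.
Step 2: Rate has units mol·L⁻¹·hr⁻¹; concentration term has units (mol·L⁻¹)^1.
Step 3: k = rate / (concentration)^n, so units of k = (mol·L⁻¹)^(1-1)·hr⁻¹ = hr⁻¹.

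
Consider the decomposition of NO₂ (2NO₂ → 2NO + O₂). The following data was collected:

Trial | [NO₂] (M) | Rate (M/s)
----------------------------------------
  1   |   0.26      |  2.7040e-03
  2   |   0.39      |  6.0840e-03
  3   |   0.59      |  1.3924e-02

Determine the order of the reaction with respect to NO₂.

second order (2)

Step 1: Compare trials to find order n where rate₂/rate₁ = ([NO₂]₂/[NO₂]₁)^n
Step 2: rate₂/rate₁ = 6.0840e-03/2.7040e-03 = 2.25
Step 3: [NO₂]₂/[NO₂]₁ = 0.39/0.26 = 1.5
Step 4: n = ln(2.25)/ln(1.5) = 2.00 ≈ 2
Step 5: The reaction is second order in NO₂.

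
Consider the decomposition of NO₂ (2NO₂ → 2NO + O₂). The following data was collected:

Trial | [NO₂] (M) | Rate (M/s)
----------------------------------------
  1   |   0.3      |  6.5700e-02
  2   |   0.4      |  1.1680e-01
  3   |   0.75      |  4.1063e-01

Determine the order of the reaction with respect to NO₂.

second order (2)

Step 1: Compare trials to find order n where rate₂/rate₁ = ([NO₂]₂/[NO₂]₁)^n
Step 2: rate₂/rate₁ = 1.1680e-01/6.5700e-02 = 1.778
Step 3: [NO₂]₂/[NO₂]₁ = 0.4/0.3 = 1.333
Step 4: n = ln(1.778)/ln(1.333) = 2.00 ≈ 2
Step 5: The reaction is second order in NO₂.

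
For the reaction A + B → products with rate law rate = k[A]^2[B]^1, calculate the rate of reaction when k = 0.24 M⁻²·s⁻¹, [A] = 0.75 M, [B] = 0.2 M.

0.027 M/s

Step 1: The rate law is rate = k[A]^2[B]^1
Step 2: Substitute: rate = 0.24 × (0.75)^2 × (0.2)^1
Step 3: rate = 0.24 × 0.5625 × 0.2 = 0.027 M/s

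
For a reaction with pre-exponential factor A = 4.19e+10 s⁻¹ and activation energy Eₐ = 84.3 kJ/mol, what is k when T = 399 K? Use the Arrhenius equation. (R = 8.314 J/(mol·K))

3.85e-01 s⁻¹

Step 1: Use the Arrhenius equation: k = A × exp(-Eₐ/RT)
Step 2: Convert Eₐ to J/mol: 84.3 kJ/mol = 84300 J/mol
Step 3: Calculate the exponent: -Eₐ/(RT) = -84300/(8.314 × 399) = -25.41234
Step 4: k = 4.19e+10 × exp(-25.41234)
Step 5: k = 4.19e+10 × 9.19520e-12 = 3.8528e-01 s⁻¹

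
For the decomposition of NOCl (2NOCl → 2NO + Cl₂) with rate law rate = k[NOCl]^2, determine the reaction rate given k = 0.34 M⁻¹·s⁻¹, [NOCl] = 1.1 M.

0.4114 M/s

Step 1: Identify the rate law: rate = k[NOCl]^2
Step 2: Substitute values: rate = 0.34 × (1.1)^2
Step 3: Calculate: rate = 0.34 × 1.21 = 0.4114 M/s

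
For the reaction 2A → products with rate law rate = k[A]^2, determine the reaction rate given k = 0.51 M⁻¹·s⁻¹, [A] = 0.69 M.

0.2428 M/s

Step 1: Identify the rate law: rate = k[A]^2
Step 2: Substitute values: rate = 0.51 × (0.69)^2
Step 3: Calculate: rate = 0.51 × 0.4761 = 0.242811 M/s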